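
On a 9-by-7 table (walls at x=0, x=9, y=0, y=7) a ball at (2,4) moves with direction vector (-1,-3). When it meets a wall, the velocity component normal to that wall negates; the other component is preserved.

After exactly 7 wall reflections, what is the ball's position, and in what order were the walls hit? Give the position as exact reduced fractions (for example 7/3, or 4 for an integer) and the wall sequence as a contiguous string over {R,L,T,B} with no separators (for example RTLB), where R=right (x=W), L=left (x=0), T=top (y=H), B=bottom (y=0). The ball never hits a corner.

1. t=4/3 → B at (2/3,0); v=(-1,3)
2. t=2/3 → L at (0,2); v=(1,3)
3. t=5/3 → T at (5/3,7); v=(1,-3)
4. t=7/3 → B at (4,0); v=(1,3)
5. t=7/3 → T at (19/3,7); v=(1,-3)
6. t=7/3 → B at (26/3,0); v=(1,3)
7. t=1/3 → R at (9,1); v=(-1,3)

Final position: (9,1)
Wall sequence: BLTBTBR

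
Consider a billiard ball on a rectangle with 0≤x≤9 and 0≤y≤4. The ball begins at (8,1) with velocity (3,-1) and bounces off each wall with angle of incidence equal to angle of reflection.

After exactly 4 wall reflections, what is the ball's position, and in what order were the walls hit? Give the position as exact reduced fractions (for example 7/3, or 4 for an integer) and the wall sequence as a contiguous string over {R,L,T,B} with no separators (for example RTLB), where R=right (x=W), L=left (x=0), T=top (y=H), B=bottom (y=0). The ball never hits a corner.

1. t=1/3 → R at (9,2/3); v=(-3,-1)
2. t=2/3 → B at (7,0); v=(-3,1)
3. t=7/3 → L at (0,7/3); v=(3,1)
4. t=5/3 → T at (5,4); v=(3,-1)

Final position: (5,4)
Wall sequence: RBLT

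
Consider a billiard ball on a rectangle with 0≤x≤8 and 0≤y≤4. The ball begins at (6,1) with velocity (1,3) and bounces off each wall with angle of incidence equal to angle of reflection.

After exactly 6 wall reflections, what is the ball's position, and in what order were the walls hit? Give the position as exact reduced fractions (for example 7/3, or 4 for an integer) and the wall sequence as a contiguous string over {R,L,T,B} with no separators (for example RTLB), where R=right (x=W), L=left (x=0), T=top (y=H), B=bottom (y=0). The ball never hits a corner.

Final position: (11/3,4)
Wall sequence: TRBTBT

1. t=1 → T at (7,4); v=(1,-3)
2. t=1 → R at (8,1); v=(-1,-3)
3. t=1/3 → B at (23/3,0); v=(-1,3)
4. t=4/3 → T at (19/3,4); v=(-1,-3)
5. t=4/3 → B at (5,0); v=(-1,3)
6. t=4/3 → T at (11/3,4); v=(-1,-3)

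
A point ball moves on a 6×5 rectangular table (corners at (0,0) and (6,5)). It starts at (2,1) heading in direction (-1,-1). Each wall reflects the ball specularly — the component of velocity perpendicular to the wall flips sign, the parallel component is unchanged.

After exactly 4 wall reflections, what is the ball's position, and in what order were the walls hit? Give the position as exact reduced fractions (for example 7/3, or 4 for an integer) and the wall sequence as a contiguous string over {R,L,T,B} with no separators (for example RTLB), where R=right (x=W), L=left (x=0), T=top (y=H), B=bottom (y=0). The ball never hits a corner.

Final position: (6,3)
Wall sequence: BLTR

1. t=1 → B at (1,0); v=(-1,1)
2. t=1 → L at (0,1); v=(1,1)
3. t=4 → T at (4,5); v=(1,-1)
4. t=2 → R at (6,3); v=(-1,-1)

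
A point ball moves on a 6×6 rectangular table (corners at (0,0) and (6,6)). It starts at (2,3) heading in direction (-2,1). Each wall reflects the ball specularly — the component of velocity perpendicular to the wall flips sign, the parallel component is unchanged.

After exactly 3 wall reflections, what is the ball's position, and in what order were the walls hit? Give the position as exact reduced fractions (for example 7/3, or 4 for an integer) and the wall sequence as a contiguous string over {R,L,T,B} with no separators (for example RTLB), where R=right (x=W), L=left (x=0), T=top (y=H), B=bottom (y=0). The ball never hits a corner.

Final position: (6,5)
Wall sequence: LTR

1. t=1 → L at (0,4); v=(2,1)
2. t=2 → T at (4,6); v=(2,-1)
3. t=1 → R at (6,5); v=(-2,-1)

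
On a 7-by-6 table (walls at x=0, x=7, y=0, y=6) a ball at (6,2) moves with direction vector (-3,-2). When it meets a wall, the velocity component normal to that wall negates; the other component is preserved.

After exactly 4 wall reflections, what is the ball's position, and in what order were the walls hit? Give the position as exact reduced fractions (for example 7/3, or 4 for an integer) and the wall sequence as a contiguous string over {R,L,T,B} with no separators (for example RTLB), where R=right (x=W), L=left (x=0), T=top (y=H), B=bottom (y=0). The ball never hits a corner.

1. t=1 → B at (3,0); v=(-3,2)
2. t=1 → L at (0,2); v=(3,2)
3. t=2 → T at (6,6); v=(3,-2)
4. t=1/3 → R at (7,16/3); v=(-3,-2)

Final position: (7,16/3)
Wall sequence: BLTR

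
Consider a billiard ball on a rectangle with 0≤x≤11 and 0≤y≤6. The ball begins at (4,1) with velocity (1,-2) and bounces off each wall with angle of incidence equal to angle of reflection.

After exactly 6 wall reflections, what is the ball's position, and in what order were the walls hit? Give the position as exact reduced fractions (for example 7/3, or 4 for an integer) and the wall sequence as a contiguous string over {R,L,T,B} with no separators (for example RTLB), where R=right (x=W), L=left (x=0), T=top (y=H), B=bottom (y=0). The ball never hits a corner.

1. t=1/2 → B at (9/2,0); v=(1,2)
2. t=3 → T at (15/2,6); v=(1,-2)
3. t=3 → B at (21/2,0); v=(1,2)
4. t=1/2 → R at (11,1); v=(-1,2)
5. t=5/2 → T at (17/2,6); v=(-1,-2)
6. t=3 → B at (11/2,0); v=(-1,2)

Final position: (11/2,0)
Wall sequence: BTBRTB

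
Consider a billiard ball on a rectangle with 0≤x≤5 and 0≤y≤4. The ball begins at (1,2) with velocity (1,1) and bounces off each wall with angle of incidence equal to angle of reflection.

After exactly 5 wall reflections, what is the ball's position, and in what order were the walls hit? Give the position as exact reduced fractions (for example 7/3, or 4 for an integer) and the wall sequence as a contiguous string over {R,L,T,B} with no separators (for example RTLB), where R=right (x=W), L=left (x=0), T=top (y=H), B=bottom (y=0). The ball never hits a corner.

Final position: (1,4)
Wall sequence: TRBLT

1. t=2 → T at (3,4); v=(1,-1)
2. t=2 → R at (5,2); v=(-1,-1)
3. t=2 → B at (3,0); v=(-1,1)
4. t=3 → L at (0,3); v=(1,1)
5. t=1 → T at (1,4); v=(1,-1)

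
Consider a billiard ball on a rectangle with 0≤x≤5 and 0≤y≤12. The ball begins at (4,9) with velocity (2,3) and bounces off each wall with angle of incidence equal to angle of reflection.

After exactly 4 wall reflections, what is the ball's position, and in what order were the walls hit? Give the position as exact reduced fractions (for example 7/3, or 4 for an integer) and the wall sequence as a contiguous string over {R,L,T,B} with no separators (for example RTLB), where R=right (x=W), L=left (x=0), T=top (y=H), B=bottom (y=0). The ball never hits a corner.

Final position: (4,0)
Wall sequence: RTLB

1. t=1/2 → R at (5,21/2); v=(-2,3)
2. t=1/2 → T at (4,12); v=(-2,-3)
3. t=2 → L at (0,6); v=(2,-3)
4. t=2 → B at (4,0); v=(2,3)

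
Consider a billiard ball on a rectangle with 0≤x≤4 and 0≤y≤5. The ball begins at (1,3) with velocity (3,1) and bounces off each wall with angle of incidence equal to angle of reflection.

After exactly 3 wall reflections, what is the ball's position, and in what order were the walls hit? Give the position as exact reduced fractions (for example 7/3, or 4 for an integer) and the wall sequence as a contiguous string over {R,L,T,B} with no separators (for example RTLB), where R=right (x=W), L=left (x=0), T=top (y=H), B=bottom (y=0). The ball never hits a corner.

Final position: (0,14/3)
Wall sequence: RTL

1. t=1 → R at (4,4); v=(-3,1)
2. t=1 → T at (1,5); v=(-3,-1)
3. t=1/3 → L at (0,14/3); v=(3,-1)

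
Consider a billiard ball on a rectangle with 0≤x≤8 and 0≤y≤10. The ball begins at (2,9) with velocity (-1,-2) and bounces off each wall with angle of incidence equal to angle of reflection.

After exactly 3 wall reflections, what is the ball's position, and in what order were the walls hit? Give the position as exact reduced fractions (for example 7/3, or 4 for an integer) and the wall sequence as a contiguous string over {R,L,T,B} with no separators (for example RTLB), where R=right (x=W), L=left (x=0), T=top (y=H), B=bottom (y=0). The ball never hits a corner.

Final position: (15/2,10)
Wall sequence: LBT

1. t=2 → L at (0,5); v=(1,-2)
2. t=5/2 → B at (5/2,0); v=(1,2)
3. t=5 → T at (15/2,10); v=(1,-2)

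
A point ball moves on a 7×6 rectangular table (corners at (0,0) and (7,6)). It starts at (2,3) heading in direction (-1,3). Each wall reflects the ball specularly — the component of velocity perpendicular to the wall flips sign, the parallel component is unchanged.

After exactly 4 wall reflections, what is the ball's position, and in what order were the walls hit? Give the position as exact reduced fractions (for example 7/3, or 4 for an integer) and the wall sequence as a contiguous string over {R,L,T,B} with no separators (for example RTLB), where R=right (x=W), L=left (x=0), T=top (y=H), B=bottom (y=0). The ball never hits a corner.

Final position: (3,6)
Wall sequence: TLBT

1. t=1 → T at (1,6); v=(-1,-3)
2. t=1 → L at (0,3); v=(1,-3)
3. t=1 → B at (1,0); v=(1,3)
4. t=2 → T at (3,6); v=(1,-3)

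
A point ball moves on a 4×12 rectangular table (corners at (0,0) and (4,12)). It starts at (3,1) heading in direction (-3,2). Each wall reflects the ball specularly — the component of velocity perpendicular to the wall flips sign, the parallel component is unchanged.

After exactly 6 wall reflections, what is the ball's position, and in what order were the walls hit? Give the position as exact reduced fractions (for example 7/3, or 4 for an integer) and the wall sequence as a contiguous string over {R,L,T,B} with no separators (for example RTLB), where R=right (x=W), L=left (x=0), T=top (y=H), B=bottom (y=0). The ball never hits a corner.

Final position: (0,31/3)
Wall sequence: LRLRTL

1. t=1 → L at (0,3); v=(3,2)
2. t=4/3 → R at (4,17/3); v=(-3,2)
3. t=4/3 → L at (0,25/3); v=(3,2)
4. t=4/3 → R at (4,11); v=(-3,2)
5. t=1/2 → T at (5/2,12); v=(-3,-2)
6. t=5/6 → L at (0,31/3); v=(3,-2)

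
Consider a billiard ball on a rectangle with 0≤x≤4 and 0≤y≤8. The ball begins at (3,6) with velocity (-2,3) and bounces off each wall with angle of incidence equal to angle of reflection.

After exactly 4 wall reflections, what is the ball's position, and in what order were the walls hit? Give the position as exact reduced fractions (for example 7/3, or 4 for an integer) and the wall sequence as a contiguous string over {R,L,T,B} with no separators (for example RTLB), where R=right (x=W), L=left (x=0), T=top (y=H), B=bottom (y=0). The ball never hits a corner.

Final position: (4,1/2)
Wall sequence: TLBR

1. t=2/3 → T at (5/3,8); v=(-2,-3)
2. t=5/6 → L at (0,11/2); v=(2,-3)
3. t=11/6 → B at (11/3,0); v=(2,3)
4. t=1/6 → R at (4,1/2); v=(-2,3)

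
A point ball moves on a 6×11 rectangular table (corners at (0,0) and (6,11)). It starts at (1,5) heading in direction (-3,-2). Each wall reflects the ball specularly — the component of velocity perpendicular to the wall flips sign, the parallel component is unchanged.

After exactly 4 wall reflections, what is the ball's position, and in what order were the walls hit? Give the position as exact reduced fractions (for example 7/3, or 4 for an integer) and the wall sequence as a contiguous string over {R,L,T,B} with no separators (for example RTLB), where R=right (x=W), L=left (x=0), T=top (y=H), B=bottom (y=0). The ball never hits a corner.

Final position: (0,11/3)
Wall sequence: LRBL

1. t=1/3 → L at (0,13/3); v=(3,-2)
2. t=2 → R at (6,1/3); v=(-3,-2)
3. t=1/6 → B at (11/2,0); v=(-3,2)
4. t=11/6 → L at (0,11/3); v=(3,2)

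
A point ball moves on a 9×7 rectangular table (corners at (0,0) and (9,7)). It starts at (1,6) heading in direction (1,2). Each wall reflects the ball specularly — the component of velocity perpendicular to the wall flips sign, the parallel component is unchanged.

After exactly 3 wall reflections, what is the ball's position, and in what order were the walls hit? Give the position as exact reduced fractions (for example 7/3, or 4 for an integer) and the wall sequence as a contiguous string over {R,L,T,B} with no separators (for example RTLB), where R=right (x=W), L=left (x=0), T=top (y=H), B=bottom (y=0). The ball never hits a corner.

1. t=1/2 → T at (3/2,7); v=(1,-2)
2. t=7/2 → B at (5,0); v=(1,2)
3. t=7/2 → T at (17/2,7); v=(1,-2)

Final position: (17/2,7)
Wall sequence: TBT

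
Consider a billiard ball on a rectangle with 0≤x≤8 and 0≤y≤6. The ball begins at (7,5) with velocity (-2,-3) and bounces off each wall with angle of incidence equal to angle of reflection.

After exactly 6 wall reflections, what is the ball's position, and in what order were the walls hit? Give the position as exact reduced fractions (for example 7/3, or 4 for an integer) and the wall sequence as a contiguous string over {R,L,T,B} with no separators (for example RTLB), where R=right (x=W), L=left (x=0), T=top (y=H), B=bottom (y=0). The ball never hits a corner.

Final position: (23/3,6)
Wall sequence: BLTBRT

1. t=5/3 → B at (11/3,0); v=(-2,3)
2. t=11/6 → L at (0,11/2); v=(2,3)
3. t=1/6 → T at (1/3,6); v=(2,-3)
4. t=2 → B at (13/3,0); v=(2,3)
5. t=11/6 → R at (8,11/2); v=(-2,3)
6. t=1/6 → T at (23/3,6); v=(-2,-3)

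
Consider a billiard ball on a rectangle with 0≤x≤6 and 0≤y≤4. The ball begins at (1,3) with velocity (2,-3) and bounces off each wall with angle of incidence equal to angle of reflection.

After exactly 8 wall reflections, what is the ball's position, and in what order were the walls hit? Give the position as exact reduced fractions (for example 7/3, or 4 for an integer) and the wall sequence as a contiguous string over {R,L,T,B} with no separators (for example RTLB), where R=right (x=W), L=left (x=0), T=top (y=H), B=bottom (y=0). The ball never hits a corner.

Final position: (13/3,4)
Wall sequence: BTRBTLBT

1. t=1 → B at (3,0); v=(2,3)
2. t=4/3 → T at (17/3,4); v=(2,-3)
3. t=1/6 → R at (6,7/2); v=(-2,-3)
4. t=7/6 → B at (11/3,0); v=(-2,3)
5. t=4/3 → T at (1,4); v=(-2,-3)
6. t=1/2 → L at (0,5/2); v=(2,-3)
7. t=5/6 → B at (5/3,0); v=(2,3)
8. t=4/3 → T at (13/3,4); v=(2,-3)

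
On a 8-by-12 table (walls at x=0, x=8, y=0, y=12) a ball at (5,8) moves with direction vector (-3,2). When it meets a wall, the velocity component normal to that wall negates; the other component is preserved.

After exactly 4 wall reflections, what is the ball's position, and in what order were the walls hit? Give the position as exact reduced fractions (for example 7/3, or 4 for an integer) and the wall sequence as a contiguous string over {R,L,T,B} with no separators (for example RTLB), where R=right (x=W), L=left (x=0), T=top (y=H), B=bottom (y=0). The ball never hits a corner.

Final position: (0,2)
Wall sequence: LTRL

1. t=5/3 → L at (0,34/3); v=(3,2)
2. t=1/3 → T at (1,12); v=(3,-2)
3. t=7/3 → R at (8,22/3); v=(-3,-2)
4. t=8/3 → L at (0,2); v=(3,-2)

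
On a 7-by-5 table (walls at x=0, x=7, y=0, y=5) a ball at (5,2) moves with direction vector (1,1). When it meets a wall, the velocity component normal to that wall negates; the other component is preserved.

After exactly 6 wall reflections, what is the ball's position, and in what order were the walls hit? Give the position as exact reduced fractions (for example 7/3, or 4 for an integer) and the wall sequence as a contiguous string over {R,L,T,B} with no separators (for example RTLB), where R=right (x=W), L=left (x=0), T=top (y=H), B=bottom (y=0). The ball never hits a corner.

Final position: (7,2)
Wall sequence: RTBLTR

1. t=2 → R at (7,4); v=(-1,1)
2. t=1 → T at (6,5); v=(-1,-1)
3. t=5 → B at (1,0); v=(-1,1)
4. t=1 → L at (0,1); v=(1,1)
5. t=4 → T at (4,5); v=(1,-1)
6. t=3 → R at (7,2); v=(-1,-1)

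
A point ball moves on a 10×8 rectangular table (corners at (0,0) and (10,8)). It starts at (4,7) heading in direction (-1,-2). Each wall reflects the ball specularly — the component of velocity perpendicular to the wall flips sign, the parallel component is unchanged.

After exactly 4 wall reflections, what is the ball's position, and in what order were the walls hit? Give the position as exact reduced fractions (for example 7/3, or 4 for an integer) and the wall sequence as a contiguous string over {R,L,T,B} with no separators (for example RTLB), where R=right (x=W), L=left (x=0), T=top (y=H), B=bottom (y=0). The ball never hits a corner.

Final position: (15/2,0)
Wall sequence: BLTB

1. t=7/2 → B at (1/2,0); v=(-1,2)
2. t=1/2 → L at (0,1); v=(1,2)
3. t=7/2 → T at (7/2,8); v=(1,-2)
4. t=4 → B at (15/2,0); v=(1,2)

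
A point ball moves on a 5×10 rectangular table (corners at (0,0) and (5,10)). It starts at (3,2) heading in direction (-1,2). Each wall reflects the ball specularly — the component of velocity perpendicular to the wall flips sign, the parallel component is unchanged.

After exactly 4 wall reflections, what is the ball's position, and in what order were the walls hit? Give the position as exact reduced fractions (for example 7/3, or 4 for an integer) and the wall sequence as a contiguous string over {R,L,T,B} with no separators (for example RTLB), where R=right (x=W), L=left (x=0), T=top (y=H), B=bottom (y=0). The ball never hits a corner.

Final position: (4,0)
Wall sequence: LTRB

1. t=3 → L at (0,8); v=(1,2)
2. t=1 → T at (1,10); v=(1,-2)
3. t=4 → R at (5,2); v=(-1,-2)
4. t=1 → B at (4,0); v=(-1,2)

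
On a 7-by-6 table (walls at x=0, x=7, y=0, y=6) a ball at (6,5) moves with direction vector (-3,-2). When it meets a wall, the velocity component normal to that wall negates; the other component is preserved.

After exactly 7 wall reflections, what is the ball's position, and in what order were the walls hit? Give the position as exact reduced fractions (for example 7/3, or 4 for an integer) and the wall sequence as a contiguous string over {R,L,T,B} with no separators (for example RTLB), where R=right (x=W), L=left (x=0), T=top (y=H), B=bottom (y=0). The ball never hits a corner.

1. t=2 → L at (0,1); v=(3,-2)
2. t=1/2 → B at (3/2,0); v=(3,2)
3. t=11/6 → R at (7,11/3); v=(-3,2)
4. t=7/6 → T at (7/2,6); v=(-3,-2)
5. t=7/6 → L at (0,11/3); v=(3,-2)
6. t=11/6 → B at (11/2,0); v=(3,2)
7. t=1/2 → R at (7,1); v=(-3,2)

Final position: (7,1)
Wall sequence: LBRTLBR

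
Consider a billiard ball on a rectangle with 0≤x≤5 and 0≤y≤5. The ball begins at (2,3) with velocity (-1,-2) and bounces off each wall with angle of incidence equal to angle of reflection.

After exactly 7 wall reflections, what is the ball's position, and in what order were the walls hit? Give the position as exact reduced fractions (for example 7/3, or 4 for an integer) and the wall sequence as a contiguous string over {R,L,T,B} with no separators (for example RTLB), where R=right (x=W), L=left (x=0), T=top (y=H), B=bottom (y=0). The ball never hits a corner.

Final position: (1/2,0)
Wall sequence: BLTBRTB

1. t=3/2 → B at (1/2,0); v=(-1,2)
2. t=1/2 → L at (0,1); v=(1,2)
3. t=2 → T at (2,5); v=(1,-2)
4. t=5/2 → B at (9/2,0); v=(1,2)
5. t=1/2 → R at (5,1); v=(-1,2)
6. t=2 → T at (3,5); v=(-1,-2)
7. t=5/2 → B at (1/2,0); v=(-1,2)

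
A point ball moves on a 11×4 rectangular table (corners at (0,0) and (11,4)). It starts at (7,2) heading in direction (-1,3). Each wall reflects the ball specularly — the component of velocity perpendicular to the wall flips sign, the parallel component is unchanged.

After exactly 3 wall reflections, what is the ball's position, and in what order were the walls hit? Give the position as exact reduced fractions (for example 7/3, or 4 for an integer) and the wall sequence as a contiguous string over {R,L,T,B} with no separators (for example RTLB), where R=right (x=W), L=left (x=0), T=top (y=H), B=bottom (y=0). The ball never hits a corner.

Final position: (11/3,4)
Wall sequence: TBT

1. t=2/3 → T at (19/3,4); v=(-1,-3)
2. t=4/3 → B at (5,0); v=(-1,3)
3. t=4/3 → T at (11/3,4); v=(-1,-3)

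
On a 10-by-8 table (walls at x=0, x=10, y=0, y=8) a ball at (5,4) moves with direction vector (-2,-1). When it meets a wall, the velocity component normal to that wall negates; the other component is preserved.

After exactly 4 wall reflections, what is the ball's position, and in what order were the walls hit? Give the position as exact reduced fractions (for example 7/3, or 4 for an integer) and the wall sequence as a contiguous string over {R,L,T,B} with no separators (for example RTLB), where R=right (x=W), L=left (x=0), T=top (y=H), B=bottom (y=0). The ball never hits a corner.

1. t=5/2 → L at (0,3/2); v=(2,-1)
2. t=3/2 → B at (3,0); v=(2,1)
3. t=7/2 → R at (10,7/2); v=(-2,1)
4. t=9/2 → T at (1,8); v=(-2,-1)

Final position: (1,8)
Wall sequence: LBRT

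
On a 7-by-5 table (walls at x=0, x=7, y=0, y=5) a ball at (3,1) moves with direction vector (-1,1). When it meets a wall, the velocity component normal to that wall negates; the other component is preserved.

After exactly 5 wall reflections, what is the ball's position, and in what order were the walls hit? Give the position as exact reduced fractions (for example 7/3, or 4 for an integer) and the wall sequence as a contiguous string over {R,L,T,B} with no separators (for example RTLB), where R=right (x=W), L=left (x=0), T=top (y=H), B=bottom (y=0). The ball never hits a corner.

Final position: (3,5)
Wall sequence: LTBRT

1. t=3 → L at (0,4); v=(1,1)
2. t=1 → T at (1,5); v=(1,-1)
3. t=5 → B at (6,0); v=(1,1)
4. t=1 → R at (7,1); v=(-1,1)
5. t=4 → T at (3,5); v=(-1,-1)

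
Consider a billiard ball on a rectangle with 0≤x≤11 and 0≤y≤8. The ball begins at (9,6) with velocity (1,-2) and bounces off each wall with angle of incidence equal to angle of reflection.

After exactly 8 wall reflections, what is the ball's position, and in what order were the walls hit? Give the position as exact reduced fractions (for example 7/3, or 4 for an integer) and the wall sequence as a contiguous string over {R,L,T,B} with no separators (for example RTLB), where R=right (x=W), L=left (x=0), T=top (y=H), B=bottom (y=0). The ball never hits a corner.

Final position: (10,8)
Wall sequence: RBTBLTBT

1. t=2 → R at (11,2); v=(-1,-2)
2. t=1 → B at (10,0); v=(-1,2)
3. t=4 → T at (6,8); v=(-1,-2)
4. t=4 → B at (2,0); v=(-1,2)
5. t=2 → L at (0,4); v=(1,2)
6. t=2 → T at (2,8); v=(1,-2)
7. t=4 → B at (6,0); v=(1,2)
8. t=4 → T at (10,8); v=(1,-2)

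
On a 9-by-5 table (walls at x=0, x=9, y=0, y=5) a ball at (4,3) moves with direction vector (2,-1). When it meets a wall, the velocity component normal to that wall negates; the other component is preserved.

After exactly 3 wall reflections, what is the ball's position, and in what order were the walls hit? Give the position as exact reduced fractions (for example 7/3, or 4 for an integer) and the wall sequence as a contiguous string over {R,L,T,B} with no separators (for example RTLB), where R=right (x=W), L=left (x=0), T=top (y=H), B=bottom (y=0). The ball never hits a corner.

1. t=5/2 → R at (9,1/2); v=(-2,-1)
2. t=1/2 → B at (8,0); v=(-2,1)
3. t=4 → L at (0,4); v=(2,1)

Final position: (0,4)
Wall sequence: RBL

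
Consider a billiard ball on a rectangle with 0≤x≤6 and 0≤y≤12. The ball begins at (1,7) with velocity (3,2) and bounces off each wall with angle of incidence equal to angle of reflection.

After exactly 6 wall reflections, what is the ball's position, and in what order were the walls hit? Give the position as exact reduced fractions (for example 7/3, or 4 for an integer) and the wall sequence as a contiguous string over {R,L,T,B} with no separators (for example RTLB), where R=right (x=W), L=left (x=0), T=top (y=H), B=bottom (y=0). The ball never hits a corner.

Final position: (5/2,0)
Wall sequence: RTLRLB

1. t=5/3 → R at (6,31/3); v=(-3,2)
2. t=5/6 → T at (7/2,12); v=(-3,-2)
3. t=7/6 → L at (0,29/3); v=(3,-2)
4. t=2 → R at (6,17/3); v=(-3,-2)
5. t=2 → L at (0,5/3); v=(3,-2)
6. t=5/6 → B at (5/2,0); v=(3,2)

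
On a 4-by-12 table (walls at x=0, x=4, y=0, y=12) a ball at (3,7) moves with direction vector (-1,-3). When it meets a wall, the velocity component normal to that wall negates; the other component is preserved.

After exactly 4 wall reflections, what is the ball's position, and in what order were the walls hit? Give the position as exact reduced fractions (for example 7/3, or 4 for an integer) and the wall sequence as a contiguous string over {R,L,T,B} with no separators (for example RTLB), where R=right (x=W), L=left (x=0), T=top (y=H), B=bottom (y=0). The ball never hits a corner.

1. t=7/3 → B at (2/3,0); v=(-1,3)
2. t=2/3 → L at (0,2); v=(1,3)
3. t=10/3 → T at (10/3,12); v=(1,-3)
4. t=2/3 → R at (4,10); v=(-1,-3)

Final position: (4,10)
Wall sequence: BLTR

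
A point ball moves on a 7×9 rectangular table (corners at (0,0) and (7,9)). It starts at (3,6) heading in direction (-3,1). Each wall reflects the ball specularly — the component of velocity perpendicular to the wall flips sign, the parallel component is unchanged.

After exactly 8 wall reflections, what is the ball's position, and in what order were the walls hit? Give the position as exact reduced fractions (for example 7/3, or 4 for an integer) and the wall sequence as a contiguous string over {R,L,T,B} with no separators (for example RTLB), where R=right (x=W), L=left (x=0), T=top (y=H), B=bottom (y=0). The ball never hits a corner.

1. t=1 → L at (0,7); v=(3,1)
2. t=2 → T at (6,9); v=(3,-1)
3. t=1/3 → R at (7,26/3); v=(-3,-1)
4. t=7/3 → L at (0,19/3); v=(3,-1)
5. t=7/3 → R at (7,4); v=(-3,-1)
6. t=7/3 → L at (0,5/3); v=(3,-1)
7. t=5/3 → B at (5,0); v=(3,1)
8. t=2/3 → R at (7,2/3); v=(-3,1)

Final position: (7,2/3)
Wall sequence: LTRLRLBR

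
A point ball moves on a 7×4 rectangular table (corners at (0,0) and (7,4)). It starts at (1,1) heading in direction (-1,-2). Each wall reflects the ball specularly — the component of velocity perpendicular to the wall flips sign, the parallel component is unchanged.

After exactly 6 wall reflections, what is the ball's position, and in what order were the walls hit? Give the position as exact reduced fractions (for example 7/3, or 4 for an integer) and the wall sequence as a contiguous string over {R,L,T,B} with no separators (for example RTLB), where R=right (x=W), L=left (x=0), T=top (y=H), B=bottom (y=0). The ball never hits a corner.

1. t=1/2 → B at (1/2,0); v=(-1,2)
2. t=1/2 → L at (0,1); v=(1,2)
3. t=3/2 → T at (3/2,4); v=(1,-2)
4. t=2 → B at (7/2,0); v=(1,2)
5. t=2 → T at (11/2,4); v=(1,-2)
6. t=3/2 → R at (7,1); v=(-1,-2)

Final position: (7,1)
Wall sequence: BLTBTR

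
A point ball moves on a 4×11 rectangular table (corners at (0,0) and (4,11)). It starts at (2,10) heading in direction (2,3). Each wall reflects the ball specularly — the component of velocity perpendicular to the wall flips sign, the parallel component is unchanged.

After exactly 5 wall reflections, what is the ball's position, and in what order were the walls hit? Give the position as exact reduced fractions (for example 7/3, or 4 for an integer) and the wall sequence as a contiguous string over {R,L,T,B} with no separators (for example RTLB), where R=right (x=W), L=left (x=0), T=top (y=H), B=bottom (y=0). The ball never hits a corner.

1. t=1/3 → T at (8/3,11); v=(2,-3)
2. t=2/3 → R at (4,9); v=(-2,-3)
3. t=2 → L at (0,3); v=(2,-3)
4. t=1 → B at (2,0); v=(2,3)
5. t=1 → R at (4,3); v=(-2,3)

Final position: (4,3)
Wall sequence: TRLBR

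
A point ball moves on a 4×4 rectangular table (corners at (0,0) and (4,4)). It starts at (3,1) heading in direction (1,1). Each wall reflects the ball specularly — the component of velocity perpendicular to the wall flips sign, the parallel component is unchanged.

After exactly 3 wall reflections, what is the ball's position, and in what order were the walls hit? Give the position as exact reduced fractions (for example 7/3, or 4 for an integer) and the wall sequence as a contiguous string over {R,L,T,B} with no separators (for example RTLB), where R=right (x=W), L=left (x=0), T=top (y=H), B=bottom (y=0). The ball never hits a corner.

Final position: (0,2)
Wall sequence: RTL

1. t=1 → R at (4,2); v=(-1,1)
2. t=2 → T at (2,4); v=(-1,-1)
3. t=2 → L at (0,2); v=(1,-1)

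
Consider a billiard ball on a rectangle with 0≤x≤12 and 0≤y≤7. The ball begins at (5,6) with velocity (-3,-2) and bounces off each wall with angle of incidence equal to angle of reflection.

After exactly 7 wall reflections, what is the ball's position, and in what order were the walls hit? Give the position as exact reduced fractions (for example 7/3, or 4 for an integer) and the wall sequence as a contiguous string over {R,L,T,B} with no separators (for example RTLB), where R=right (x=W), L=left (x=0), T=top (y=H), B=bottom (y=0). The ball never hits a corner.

1. t=5/3 → L at (0,8/3); v=(3,-2)
2. t=4/3 → B at (4,0); v=(3,2)
3. t=8/3 → R at (12,16/3); v=(-3,2)
4. t=5/6 → T at (19/2,7); v=(-3,-2)
5. t=19/6 → L at (0,2/3); v=(3,-2)
6. t=1/3 → B at (1,0); v=(3,2)
7. t=7/2 → T at (23/2,7); v=(3,-2)

Final position: (23/2,7)
Wall sequence: LBRTLBT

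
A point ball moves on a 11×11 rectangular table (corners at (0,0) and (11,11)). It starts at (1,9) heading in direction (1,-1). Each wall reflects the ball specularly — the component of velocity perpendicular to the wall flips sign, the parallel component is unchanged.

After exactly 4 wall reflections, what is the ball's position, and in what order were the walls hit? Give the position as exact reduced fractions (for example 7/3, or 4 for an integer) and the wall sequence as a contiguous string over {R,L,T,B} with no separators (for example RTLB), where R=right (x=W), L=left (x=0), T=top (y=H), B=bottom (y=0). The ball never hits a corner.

Final position: (0,10)
Wall sequence: BRTL

1. t=9 → B at (10,0); v=(1,1)
2. t=1 → R at (11,1); v=(-1,1)
3. t=10 → T at (1,11); v=(-1,-1)
4. t=1 → L at (0,10); v=(1,-1)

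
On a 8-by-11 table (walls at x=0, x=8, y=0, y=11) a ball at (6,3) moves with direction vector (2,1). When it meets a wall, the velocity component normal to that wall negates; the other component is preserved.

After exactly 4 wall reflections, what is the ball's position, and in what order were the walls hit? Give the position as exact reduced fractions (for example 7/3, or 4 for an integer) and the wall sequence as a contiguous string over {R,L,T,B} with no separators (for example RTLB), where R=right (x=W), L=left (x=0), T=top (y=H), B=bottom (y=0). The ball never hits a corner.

Final position: (8,10)
Wall sequence: RLTR

1. t=1 → R at (8,4); v=(-2,1)
2. t=4 → L at (0,8); v=(2,1)
3. t=3 → T at (6,11); v=(2,-1)
4. t=1 → R at (8,10); v=(-2,-1)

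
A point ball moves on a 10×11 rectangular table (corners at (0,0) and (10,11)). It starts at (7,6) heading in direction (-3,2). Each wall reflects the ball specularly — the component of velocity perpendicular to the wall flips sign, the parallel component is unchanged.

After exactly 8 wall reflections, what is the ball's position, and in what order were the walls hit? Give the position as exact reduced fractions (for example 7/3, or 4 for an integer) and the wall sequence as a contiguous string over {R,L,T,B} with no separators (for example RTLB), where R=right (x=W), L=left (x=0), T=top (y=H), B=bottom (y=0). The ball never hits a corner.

1. t=7/3 → L at (0,32/3); v=(3,2)
2. t=1/6 → T at (1/2,11); v=(3,-2)
3. t=19/6 → R at (10,14/3); v=(-3,-2)
4. t=7/3 → B at (3,0); v=(-3,2)
5. t=1 → L at (0,2); v=(3,2)
6. t=10/3 → R at (10,26/3); v=(-3,2)
7. t=7/6 → T at (13/2,11); v=(-3,-2)
8. t=13/6 → L at (0,20/3); v=(3,-2)

Final position: (0,20/3)
Wall sequence: LTRBLRTL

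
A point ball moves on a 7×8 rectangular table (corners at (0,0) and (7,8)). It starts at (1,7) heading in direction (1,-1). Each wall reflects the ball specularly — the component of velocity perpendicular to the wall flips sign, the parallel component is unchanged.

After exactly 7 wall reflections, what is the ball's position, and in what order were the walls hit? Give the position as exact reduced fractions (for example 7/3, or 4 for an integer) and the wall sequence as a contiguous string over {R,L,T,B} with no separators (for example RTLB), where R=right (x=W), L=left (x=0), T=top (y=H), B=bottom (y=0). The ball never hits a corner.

Final position: (0,4)
Wall sequence: RBLTRBL

1. t=6 → R at (7,1); v=(-1,-1)
2. t=1 → B at (6,0); v=(-1,1)
3. t=6 → L at (0,6); v=(1,1)
4. t=2 → T at (2,8); v=(1,-1)
5. t=5 → R at (7,3); v=(-1,-1)
6. t=3 → B at (4,0); v=(-1,1)
7. t=4 → L at (0,4); v=(1,1)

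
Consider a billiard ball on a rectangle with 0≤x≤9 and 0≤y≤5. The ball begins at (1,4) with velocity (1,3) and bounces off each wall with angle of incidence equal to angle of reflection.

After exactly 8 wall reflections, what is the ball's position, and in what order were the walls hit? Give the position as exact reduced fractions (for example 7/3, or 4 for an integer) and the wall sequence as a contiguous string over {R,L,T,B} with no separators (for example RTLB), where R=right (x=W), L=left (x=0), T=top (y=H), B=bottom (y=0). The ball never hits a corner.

1. t=1/3 → T at (4/3,5); v=(1,-3)
2. t=5/3 → B at (3,0); v=(1,3)
3. t=5/3 → T at (14/3,5); v=(1,-3)
4. t=5/3 → B at (19/3,0); v=(1,3)
5. t=5/3 → T at (8,5); v=(1,-3)
6. t=1 → R at (9,2); v=(-1,-3)
7. t=2/3 → B at (25/3,0); v=(-1,3)
8. t=5/3 → T at (20/3,5); v=(-1,-3)

Final position: (20/3,5)
Wall sequence: TBTBTRBT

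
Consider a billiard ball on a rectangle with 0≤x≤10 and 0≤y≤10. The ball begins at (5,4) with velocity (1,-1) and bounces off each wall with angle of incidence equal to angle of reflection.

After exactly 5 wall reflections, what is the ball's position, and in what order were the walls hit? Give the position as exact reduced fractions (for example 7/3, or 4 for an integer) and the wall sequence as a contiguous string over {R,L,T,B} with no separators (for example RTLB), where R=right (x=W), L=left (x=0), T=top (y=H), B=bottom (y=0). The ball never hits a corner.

Final position: (9,0)
Wall sequence: BRTLB

1. t=4 → B at (9,0); v=(1,1)
2. t=1 → R at (10,1); v=(-1,1)
3. t=9 → T at (1,10); v=(-1,-1)
4. t=1 → L at (0,9); v=(1,-1)
5. t=9 → B at (9,0); v=(1,1)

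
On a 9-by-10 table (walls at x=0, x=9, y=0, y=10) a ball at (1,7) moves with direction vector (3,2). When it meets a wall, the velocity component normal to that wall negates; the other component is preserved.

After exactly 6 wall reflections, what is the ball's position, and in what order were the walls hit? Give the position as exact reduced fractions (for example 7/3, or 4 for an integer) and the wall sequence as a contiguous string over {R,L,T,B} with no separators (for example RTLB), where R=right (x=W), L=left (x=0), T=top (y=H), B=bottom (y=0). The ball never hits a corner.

1. t=3/2 → T at (11/2,10); v=(3,-2)
2. t=7/6 → R at (9,23/3); v=(-3,-2)
3. t=3 → L at (0,5/3); v=(3,-2)
4. t=5/6 → B at (5/2,0); v=(3,2)
5. t=13/6 → R at (9,13/3); v=(-3,2)
6. t=17/6 → T at (1/2,10); v=(-3,-2)

Final position: (1/2,10)
Wall sequence: TRLBRT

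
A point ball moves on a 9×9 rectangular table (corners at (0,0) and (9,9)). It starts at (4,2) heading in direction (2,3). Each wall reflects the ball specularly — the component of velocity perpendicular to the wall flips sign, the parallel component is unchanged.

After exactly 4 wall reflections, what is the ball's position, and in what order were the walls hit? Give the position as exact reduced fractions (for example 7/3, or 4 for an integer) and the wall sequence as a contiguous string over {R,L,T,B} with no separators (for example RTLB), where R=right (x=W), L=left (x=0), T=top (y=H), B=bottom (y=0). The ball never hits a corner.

1. t=7/3 → T at (26/3,9); v=(2,-3)
2. t=1/6 → R at (9,17/2); v=(-2,-3)
3. t=17/6 → B at (10/3,0); v=(-2,3)
4. t=5/3 → L at (0,5); v=(2,3)

Final position: (0,5)
Wall sequence: TRBL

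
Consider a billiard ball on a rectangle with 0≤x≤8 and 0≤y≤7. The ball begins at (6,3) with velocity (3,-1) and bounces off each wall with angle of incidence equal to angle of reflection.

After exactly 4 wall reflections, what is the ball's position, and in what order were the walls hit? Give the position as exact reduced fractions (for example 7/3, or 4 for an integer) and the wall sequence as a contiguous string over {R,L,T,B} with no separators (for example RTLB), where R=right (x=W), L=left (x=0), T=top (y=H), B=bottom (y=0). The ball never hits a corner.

1. t=2/3 → R at (8,7/3); v=(-3,-1)
2. t=7/3 → B at (1,0); v=(-3,1)
3. t=1/3 → L at (0,1/3); v=(3,1)
4. t=8/3 → R at (8,3); v=(-3,1)

Final position: (8,3)
Wall sequence: RBLR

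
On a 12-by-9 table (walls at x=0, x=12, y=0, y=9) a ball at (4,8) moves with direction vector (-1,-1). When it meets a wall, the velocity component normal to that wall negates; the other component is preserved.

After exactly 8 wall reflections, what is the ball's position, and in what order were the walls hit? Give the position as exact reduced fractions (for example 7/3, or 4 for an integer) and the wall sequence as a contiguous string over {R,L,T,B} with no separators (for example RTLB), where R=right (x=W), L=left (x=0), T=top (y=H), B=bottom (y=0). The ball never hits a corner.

Final position: (12,4)
Wall sequence: LBRTBLTR

1. t=4 → L at (0,4); v=(1,-1)
2. t=4 → B at (4,0); v=(1,1)
3. t=8 → R at (12,8); v=(-1,1)
4. t=1 → T at (11,9); v=(-1,-1)
5. t=9 → B at (2,0); v=(-1,1)
6. t=2 → L at (0,2); v=(1,1)
7. t=7 → T at (7,9); v=(1,-1)
8. t=5 → R at (12,4); v=(-1,-1)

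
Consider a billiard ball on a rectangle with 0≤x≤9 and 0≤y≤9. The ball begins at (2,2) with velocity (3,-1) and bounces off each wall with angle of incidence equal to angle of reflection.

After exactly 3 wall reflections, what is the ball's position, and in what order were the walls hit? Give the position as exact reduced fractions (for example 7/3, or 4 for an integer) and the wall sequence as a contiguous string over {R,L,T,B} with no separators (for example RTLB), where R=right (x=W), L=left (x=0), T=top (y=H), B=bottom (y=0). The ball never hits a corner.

Final position: (0,10/3)
Wall sequence: BRL

1. t=2 → B at (8,0); v=(3,1)
2. t=1/3 → R at (9,1/3); v=(-3,1)
3. t=3 → L at (0,10/3); v=(3,1)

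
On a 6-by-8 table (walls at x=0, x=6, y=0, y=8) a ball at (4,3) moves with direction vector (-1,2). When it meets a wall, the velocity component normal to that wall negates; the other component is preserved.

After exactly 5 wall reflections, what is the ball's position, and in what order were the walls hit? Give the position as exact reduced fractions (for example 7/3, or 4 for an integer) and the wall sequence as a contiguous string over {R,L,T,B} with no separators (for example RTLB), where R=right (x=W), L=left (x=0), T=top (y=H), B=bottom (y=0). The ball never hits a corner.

1. t=5/2 → T at (3/2,8); v=(-1,-2)
2. t=3/2 → L at (0,5); v=(1,-2)
3. t=5/2 → B at (5/2,0); v=(1,2)
4. t=7/2 → R at (6,7); v=(-1,2)
5. t=1/2 → T at (11/2,8); v=(-1,-2)

Final position: (11/2,8)
Wall sequence: TLBRT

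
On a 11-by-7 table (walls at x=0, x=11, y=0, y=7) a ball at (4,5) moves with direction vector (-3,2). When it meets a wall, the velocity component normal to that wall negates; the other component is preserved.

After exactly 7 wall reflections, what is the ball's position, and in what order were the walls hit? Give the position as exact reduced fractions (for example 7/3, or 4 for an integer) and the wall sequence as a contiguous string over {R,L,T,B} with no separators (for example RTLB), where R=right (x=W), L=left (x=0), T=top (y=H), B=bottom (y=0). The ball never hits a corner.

1. t=1 → T at (1,7); v=(-3,-2)
2. t=1/3 → L at (0,19/3); v=(3,-2)
3. t=19/6 → B at (19/2,0); v=(3,2)
4. t=1/2 → R at (11,1); v=(-3,2)
5. t=3 → T at (2,7); v=(-3,-2)
6. t=2/3 → L at (0,17/3); v=(3,-2)
7. t=17/6 → B at (17/2,0); v=(3,2)

Final position: (17/2,0)
Wall sequence: TLBRTLB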